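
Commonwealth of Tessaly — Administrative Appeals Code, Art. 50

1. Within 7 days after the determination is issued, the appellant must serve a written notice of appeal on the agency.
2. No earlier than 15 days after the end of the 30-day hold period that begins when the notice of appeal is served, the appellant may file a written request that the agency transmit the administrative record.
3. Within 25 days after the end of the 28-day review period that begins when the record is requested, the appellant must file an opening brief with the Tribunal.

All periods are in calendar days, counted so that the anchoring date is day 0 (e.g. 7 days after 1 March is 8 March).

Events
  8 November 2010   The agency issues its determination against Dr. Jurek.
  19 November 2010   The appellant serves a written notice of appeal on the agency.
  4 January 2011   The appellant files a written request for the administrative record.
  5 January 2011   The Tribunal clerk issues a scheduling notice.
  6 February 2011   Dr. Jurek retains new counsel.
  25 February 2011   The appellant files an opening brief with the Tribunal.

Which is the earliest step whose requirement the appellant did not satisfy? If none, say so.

Step 1

Step 1: 7 days after 8 November 2010 (when the determination is issued) is 15 November 2010; done 19 November 2010 — 4 days late.
The procedure was therefore not followed at step 1.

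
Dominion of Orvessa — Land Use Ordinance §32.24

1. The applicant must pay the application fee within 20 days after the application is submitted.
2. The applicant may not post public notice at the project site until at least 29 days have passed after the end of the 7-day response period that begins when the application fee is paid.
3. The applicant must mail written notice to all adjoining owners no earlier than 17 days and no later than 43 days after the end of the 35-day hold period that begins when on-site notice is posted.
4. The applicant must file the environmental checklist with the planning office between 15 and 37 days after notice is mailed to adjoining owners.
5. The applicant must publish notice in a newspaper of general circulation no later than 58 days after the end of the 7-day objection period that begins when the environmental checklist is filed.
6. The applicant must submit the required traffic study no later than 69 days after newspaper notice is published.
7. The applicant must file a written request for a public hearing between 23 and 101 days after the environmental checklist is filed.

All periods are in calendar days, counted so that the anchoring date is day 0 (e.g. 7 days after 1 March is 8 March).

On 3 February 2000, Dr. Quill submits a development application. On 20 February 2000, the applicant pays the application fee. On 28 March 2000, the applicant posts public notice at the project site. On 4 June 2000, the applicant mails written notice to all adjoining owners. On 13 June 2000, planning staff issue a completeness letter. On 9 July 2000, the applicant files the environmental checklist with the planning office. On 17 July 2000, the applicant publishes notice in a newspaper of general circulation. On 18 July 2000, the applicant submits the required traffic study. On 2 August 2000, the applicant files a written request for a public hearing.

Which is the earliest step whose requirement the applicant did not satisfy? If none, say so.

Step 1 — counting 20 days from 3 February 2000 (when the application is submitted) gives a deadline of 23 February 2000; 20 February 2000 is within that limit.
Step 2 — must wait 29 days from 27 February 2000 (end of the 7-day response period, which began when the application fee is paid on 20 February 2000), so not before 27 March 2000; 28 March 2000 is on or after that date.
Step 3 — 17 and 43 days from 2 May 2000 (end of the 35-day hold period, which began when on-site notice is posted on 28 March 2000) are 19 May 2000 and 14 June 2000 respectively; 4 June 2000 falls inside that range.
Step 4 — 15 and 37 days from 4 June 2000 (when notice is mailed to adjoining owners) are 19 June 2000 and 11 July 2000 respectively; 9 July 2000 falls inside that range.
Step 5 — counting 58 days from 16 July 2000 (end of the 7-day objection period, which began when the environmental checklist is filed on 9 July 2000) gives a deadline of 12 September 2000; done 17 July 2000 — timely.
Step 6 — counting 69 days from 17 July 2000 (when newspaper notice is published) gives a deadline of 24 September 2000; done 18 July 2000 — timely.
Step 7 — 23 and 101 days from 9 July 2000 (when the environmental checklist is filed) are 1 August 2000 and 18 October 2000 respectively; done 2 August 2000, which is between those dates.

None — every step was satisfied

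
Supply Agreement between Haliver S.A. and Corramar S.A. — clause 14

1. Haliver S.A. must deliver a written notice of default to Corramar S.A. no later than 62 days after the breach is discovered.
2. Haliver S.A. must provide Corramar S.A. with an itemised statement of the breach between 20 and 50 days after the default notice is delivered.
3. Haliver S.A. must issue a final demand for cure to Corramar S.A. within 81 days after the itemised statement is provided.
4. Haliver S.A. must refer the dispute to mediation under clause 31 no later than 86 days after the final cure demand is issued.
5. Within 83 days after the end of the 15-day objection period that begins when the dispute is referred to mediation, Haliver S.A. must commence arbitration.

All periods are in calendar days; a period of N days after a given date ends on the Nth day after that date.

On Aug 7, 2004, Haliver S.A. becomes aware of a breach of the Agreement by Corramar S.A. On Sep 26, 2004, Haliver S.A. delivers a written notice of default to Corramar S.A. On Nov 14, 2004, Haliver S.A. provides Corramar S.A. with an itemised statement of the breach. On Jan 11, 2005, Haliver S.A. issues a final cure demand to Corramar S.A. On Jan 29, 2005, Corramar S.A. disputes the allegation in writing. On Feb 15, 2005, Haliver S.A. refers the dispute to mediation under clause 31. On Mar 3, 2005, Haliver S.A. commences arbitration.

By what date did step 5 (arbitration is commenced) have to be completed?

May 24, 2005

The dispute is referred to mediation on Feb 15, 2005; the 15-day objection period therefore ends Mar 2, 2005, and step 5 runs from that date. 83 days after Mar 2, 2005 is May 24, 2005.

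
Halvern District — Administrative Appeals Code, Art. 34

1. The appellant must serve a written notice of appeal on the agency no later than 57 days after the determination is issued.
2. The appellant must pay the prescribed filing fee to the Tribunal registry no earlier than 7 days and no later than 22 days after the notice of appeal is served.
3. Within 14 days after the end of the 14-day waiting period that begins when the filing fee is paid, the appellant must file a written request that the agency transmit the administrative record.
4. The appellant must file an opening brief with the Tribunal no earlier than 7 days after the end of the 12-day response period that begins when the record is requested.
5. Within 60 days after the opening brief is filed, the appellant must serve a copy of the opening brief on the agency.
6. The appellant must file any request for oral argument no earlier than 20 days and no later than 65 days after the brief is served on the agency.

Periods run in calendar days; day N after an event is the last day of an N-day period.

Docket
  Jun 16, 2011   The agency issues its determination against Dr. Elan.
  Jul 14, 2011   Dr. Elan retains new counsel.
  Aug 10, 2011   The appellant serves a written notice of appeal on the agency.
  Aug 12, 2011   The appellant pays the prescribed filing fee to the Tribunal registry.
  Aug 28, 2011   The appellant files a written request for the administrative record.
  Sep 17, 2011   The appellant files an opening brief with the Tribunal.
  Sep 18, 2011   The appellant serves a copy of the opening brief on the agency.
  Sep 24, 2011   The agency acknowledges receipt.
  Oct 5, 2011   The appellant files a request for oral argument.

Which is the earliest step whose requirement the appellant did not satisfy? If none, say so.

Step 1: 57 days after Jun 16, 2011 (when the determination is issued) is Aug 12, 2011; completed Aug 10, 2011, before the deadline.
Step 2: the window is 7–22 days after Aug 10, 2011 (when the notice of appeal is served), so Aug 17, 2011 through Sep 1, 2011; Aug 12, 2011 is 5 days too early.

Step 2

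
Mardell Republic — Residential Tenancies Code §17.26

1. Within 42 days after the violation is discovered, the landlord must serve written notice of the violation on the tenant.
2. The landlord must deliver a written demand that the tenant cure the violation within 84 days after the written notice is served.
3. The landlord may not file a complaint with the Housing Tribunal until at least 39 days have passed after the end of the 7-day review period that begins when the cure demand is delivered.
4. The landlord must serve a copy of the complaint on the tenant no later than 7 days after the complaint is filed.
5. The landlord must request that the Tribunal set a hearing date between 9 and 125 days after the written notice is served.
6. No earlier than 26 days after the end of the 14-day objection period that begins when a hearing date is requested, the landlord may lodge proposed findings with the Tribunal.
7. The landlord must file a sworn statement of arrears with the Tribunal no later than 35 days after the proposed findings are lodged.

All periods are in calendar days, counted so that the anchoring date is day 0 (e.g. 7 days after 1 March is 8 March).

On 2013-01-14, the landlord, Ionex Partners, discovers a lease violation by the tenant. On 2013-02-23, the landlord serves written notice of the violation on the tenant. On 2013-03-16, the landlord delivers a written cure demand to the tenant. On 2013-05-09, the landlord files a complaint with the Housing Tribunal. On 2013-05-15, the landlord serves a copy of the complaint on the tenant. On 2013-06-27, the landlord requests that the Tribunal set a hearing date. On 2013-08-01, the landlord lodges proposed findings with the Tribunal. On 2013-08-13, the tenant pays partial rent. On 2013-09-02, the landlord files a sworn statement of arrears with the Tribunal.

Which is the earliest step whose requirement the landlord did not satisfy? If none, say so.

Step 1 — counting 42 days from 2013-01-14 (when the violation is discovered) gives a deadline of 2013-02-25; done 2013-02-23 — timely.
Step 2 — counting 84 days from 2013-02-23 (when the written notice is served) gives a deadline of 2013-05-18; completed 2013-03-16, before the deadline.
Step 3 — must wait 39 days from 2013-03-23 (end of the 7-day review period, which began when the cure demand is delivered on 2013-03-16), so not before 2013-05-01; done 2013-05-09 — permitted.
Step 4 — counting 7 days from 2013-05-09 (when the complaint is filed) gives a deadline of 2013-05-16; done 2013-05-15 — timely.
Step 5 — 9 and 125 days from 2013-02-23 (when the written notice is served) are 2013-03-04 and 2013-06-28 respectively; done 2013-06-27, which is between those dates.
Step 6 — must wait 26 days from 2013-07-11 (end of the 14-day objection period, which began when a hearing date is requested on 2013-06-27), so not before 2013-08-06; acted on 2013-08-01, 5 days prematurely.
That is the first point of non-compliance.

Step 6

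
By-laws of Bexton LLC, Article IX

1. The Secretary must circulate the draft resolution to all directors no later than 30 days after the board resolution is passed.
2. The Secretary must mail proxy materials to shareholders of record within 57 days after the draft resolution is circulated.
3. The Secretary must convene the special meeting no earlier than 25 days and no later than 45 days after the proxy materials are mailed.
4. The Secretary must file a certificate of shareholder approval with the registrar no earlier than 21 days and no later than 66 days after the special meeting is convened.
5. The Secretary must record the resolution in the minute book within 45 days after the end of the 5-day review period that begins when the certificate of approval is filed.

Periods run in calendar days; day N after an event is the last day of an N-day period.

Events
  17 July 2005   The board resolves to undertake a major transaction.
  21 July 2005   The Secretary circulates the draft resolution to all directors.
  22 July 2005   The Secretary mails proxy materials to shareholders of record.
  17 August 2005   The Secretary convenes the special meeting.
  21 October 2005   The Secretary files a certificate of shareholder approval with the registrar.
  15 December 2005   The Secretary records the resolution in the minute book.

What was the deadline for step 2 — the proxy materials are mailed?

16 September 2005

Step 2 runs from 21 July 2005, when the draft resolution is circulated. 57 days after 21 July 2005 is 16 September 2005.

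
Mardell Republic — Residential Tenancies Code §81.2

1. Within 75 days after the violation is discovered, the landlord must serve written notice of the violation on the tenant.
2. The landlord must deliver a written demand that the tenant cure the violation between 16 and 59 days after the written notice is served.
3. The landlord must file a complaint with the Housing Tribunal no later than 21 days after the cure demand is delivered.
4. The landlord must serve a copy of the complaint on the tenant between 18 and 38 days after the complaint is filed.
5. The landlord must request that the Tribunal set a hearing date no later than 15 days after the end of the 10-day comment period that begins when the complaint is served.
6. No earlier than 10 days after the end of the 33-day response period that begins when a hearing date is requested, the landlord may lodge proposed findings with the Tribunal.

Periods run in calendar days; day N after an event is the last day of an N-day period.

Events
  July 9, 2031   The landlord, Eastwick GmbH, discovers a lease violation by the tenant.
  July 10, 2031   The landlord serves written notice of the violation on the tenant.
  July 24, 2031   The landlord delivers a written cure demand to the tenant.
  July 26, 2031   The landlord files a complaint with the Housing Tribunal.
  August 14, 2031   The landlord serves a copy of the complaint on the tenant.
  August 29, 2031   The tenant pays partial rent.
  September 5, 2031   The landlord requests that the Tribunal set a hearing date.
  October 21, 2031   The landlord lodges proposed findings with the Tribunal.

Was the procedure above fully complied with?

(1) due by July 9, 2031 + 75 days = September 22, 2031; done July 10, 2031 — timely.
(2) the permitted window runs from July 10, 2031 + 16 = July 26, 2031 to July 10, 2031 + 59 = September 7, 2031; done July 24, 2031 — 2 days before the window opened.

No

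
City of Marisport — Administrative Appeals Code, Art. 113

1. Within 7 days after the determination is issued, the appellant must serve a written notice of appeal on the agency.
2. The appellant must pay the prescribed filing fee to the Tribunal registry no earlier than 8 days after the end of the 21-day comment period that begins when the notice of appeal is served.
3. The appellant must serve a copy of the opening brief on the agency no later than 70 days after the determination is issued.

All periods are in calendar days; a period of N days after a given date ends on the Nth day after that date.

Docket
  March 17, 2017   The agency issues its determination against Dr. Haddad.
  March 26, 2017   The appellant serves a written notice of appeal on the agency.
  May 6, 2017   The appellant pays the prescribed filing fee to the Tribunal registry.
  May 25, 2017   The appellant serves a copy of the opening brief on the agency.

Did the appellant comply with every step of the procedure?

Step 1: 7 days after March 17, 2017 (when the determination is issued) is March 24, 2017; March 26, 2017 misses that deadline by 2 days.
The procedure was therefore not followed at step 1.

No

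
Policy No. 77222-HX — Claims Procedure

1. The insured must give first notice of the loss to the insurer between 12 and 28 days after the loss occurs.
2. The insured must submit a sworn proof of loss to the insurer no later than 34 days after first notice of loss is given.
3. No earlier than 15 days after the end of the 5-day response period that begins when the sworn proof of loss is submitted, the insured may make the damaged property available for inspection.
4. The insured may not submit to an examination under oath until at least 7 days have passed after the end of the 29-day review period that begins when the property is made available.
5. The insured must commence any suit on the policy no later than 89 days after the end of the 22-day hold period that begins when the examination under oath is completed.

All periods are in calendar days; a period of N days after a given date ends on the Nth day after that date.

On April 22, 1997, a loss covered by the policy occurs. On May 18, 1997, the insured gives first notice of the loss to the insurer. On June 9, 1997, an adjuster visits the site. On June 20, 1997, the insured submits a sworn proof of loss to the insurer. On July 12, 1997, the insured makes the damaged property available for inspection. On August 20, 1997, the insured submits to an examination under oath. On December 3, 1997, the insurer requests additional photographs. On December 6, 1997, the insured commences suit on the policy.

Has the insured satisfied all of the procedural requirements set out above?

(1) the permitted window runs from April 22, 1997 + 12 = May 4, 1997 to April 22, 1997 + 28 = May 20, 1997; done May 18, 1997 — within the window.
(2) due by May 18, 1997 + 34 days = June 21, 1997; June 20, 1997 is within that limit.
(3) permitted from June 25, 1997 + 15 days = July 10, 1997 onward; done July 12, 1997, after the minimum wait.
(4) permitted from August 10, 1997 + 7 days = August 17, 1997 onward; done August 20, 1997 — permitted.
(5) due by September 11, 1997 + 89 days = December 9, 1997; done December 6, 1997 — timely.

Yes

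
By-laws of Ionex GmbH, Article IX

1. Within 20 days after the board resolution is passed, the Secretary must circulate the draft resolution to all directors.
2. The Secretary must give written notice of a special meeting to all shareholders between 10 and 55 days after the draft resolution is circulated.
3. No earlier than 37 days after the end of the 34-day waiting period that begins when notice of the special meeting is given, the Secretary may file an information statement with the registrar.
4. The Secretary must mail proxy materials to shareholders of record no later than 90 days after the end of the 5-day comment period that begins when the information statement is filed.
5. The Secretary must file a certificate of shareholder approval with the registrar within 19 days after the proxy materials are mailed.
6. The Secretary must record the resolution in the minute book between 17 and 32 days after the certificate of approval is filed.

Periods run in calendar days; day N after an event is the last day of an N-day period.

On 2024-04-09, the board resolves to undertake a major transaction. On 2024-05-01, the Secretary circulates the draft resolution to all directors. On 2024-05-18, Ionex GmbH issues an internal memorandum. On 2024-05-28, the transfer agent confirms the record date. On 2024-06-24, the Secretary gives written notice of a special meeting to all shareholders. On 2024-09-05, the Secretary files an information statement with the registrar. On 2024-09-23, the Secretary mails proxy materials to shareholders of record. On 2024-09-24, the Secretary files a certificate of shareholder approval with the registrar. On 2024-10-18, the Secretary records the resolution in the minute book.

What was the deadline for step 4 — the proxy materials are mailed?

2024-12-09

The information statement is filed on 2024-09-05; the 5-day comment period therefore ends 2024-09-10, and step 4 runs from that date. 90 days after 2024-09-10 is 2024-12-09.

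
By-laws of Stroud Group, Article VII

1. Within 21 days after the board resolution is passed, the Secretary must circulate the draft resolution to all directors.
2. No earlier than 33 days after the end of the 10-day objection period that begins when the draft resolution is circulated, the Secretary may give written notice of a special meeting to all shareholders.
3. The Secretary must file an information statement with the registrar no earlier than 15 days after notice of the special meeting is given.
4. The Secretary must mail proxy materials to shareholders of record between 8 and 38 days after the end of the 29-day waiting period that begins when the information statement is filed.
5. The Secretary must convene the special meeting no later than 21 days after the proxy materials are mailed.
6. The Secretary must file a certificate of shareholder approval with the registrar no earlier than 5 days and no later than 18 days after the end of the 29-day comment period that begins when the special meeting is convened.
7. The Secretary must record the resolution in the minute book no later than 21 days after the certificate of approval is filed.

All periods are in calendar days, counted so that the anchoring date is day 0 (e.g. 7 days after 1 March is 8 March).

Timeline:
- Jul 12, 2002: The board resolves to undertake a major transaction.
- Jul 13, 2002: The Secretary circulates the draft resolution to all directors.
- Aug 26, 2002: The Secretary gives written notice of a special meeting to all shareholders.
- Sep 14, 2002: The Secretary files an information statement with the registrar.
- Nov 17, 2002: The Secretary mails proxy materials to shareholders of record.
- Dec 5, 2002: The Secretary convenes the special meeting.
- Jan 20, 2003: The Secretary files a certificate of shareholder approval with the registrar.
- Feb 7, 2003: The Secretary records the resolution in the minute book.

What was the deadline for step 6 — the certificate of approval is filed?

The special meeting is convened on Dec 5, 2002; the 29-day comment period therefore ends Jan 3, 2003, and step 6 runs from that date. The window is 5–18 days after Jan 3, 2003; it closes on Jan 21, 2003.

Jan 21, 2003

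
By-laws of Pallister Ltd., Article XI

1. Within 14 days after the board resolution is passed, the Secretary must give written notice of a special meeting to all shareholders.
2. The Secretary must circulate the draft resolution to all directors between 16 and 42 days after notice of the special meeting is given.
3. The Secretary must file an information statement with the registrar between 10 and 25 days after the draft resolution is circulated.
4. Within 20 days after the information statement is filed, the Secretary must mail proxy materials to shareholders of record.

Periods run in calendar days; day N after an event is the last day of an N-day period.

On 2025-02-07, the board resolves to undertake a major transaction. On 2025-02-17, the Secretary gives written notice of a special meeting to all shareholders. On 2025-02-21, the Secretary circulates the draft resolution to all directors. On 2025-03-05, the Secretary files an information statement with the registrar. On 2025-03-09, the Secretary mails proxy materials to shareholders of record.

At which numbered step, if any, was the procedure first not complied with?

Step 2

Step 1 — counting 14 days from 2025-02-07 (when the board resolution is passed) gives a deadline of 2025-02-21; completed 2025-02-17, before the deadline.
Step 2 — 16 and 42 days from 2025-02-17 (when notice of the special meeting is given) are 2025-03-05 and 2025-03-31 respectively; done 2025-02-21 — 12 days before the window opened.
No need to go further; step 2 was not satisfied.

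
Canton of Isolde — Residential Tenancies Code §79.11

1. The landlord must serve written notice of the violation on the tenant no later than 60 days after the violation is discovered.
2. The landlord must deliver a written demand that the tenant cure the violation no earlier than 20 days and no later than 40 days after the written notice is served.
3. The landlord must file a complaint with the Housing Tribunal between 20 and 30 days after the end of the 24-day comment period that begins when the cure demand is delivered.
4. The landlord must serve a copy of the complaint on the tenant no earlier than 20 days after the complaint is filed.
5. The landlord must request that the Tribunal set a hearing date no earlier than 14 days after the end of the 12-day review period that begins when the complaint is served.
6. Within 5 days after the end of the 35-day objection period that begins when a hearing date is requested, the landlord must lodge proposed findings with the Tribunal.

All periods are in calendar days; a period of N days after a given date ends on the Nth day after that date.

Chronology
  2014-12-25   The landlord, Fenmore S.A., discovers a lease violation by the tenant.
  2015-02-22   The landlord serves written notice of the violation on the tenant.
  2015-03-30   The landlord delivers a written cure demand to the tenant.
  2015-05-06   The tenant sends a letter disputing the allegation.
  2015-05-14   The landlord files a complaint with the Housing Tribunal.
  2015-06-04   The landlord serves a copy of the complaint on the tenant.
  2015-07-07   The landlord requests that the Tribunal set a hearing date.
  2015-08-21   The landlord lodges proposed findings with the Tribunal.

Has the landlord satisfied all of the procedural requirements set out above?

No

Step 1 — counting 60 days from 2014-12-25 (when the violation is discovered) gives a deadline of 2015-02-23; done 2015-02-22 — timely.
Step 2 — 20 and 40 days from 2015-02-22 (when the written notice is served) are 2015-03-14 and 2015-04-03 respectively; 2015-03-30 falls inside that range.
Step 3 — 20 and 30 days from 2015-04-23 (end of the 24-day comment period, which began when the cure demand is delivered on 2015-03-30) are 2015-05-13 and 2015-05-23 respectively; done 2015-05-14, which is between those dates.
Step 4 — must wait 20 days from 2015-05-14 (when the complaint is filed), so not before 2015-06-03; done 2015-06-04, after the minimum wait.
Step 5 — must wait 14 days from 2015-06-16 (end of the 12-day review period, which began when the complaint is served on 2015-06-04), so not before 2015-06-30; done 2015-07-07 — permitted.
Step 6 — counting 5 days from 2015-08-11 (end of the 35-day objection period, which began when a hearing date is requested on 2015-07-07) gives a deadline of 2015-08-16; 2015-08-21 misses that deadline by 5 days.
That is the first point of non-compliance.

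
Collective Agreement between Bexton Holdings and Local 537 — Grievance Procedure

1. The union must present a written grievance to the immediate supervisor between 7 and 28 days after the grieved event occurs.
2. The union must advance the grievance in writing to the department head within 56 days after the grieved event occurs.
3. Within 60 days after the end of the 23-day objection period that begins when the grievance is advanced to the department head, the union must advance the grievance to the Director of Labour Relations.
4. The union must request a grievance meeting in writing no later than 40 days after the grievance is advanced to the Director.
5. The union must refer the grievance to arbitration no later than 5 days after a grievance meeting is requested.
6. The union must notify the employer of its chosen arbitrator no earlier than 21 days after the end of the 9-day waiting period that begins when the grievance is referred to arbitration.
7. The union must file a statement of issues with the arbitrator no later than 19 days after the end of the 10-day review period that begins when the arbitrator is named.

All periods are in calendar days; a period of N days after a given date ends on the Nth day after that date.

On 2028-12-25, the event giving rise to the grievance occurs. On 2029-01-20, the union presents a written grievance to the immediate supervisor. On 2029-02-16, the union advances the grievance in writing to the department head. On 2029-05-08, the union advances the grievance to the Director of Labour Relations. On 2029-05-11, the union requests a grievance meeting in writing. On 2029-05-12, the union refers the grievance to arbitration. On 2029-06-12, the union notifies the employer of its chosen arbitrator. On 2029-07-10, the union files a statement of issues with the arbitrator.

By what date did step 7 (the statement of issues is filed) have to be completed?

The arbitrator is named on 2029-06-12; the 10-day review period therefore ends 2029-06-22, and step 7 runs from that date. 19 days after 2029-06-22 is 2029-07-11.

2029-07-11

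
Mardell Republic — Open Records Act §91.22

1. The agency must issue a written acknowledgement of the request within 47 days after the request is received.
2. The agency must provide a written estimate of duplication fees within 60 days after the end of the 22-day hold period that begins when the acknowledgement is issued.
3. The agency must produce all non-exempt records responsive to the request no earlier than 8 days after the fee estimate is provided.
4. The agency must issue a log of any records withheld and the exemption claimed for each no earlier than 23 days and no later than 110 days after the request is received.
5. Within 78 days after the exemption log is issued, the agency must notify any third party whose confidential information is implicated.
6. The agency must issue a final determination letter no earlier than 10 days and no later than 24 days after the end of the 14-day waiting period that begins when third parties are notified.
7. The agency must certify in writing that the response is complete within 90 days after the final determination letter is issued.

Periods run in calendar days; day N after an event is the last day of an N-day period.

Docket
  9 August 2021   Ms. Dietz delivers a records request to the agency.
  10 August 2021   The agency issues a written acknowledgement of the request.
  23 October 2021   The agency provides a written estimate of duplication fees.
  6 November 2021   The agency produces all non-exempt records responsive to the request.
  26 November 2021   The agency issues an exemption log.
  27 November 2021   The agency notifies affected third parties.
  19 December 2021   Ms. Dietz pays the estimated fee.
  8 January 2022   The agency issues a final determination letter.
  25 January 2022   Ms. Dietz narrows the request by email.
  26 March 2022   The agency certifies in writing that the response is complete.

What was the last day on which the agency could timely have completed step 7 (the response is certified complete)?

8 April 2022

Step 7 runs from 8 January 2022, when the final determination letter is issued. 90 days after 8 January 2022 is 8 April 2022.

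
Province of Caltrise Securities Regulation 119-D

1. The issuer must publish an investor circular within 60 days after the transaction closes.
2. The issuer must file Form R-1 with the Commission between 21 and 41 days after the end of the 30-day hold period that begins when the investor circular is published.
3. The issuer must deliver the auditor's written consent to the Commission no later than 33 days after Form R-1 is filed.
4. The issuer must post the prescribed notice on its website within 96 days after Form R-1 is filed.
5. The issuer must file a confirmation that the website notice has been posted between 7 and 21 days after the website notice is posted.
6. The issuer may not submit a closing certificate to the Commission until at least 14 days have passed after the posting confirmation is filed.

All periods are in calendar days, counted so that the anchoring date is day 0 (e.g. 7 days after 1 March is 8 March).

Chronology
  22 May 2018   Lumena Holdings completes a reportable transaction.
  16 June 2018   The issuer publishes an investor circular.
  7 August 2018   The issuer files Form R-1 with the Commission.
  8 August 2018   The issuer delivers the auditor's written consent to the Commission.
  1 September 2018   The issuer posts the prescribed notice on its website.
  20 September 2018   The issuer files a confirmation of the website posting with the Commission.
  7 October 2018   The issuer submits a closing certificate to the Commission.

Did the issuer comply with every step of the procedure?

(1) due by 22 May 2018 + 60 days = 21 July 2018; completed 16 June 2018, before the deadline.
(2) the permitted window runs from 16 July 2018 + 21 = 6 August 2018 to 16 July 2018 + 41 = 26 August 2018; done 7 August 2018, which is between those dates.
(3) due by 7 August 2018 + 33 days = 9 September 2018; completed 8 August 2018, before the deadline.
(4) due by 7 August 2018 + 96 days = 11 November 2018; 1 September 2018 is within that limit.
(5) the permitted window runs from 1 September 2018 + 7 = 8 September 2018 to 1 September 2018 + 21 = 22 September 2018; done 20 September 2018, which is between those dates.
(6) permitted from 20 September 2018 + 14 days = 4 October 2018 onward; done 7 October 2018 — permitted.

Yes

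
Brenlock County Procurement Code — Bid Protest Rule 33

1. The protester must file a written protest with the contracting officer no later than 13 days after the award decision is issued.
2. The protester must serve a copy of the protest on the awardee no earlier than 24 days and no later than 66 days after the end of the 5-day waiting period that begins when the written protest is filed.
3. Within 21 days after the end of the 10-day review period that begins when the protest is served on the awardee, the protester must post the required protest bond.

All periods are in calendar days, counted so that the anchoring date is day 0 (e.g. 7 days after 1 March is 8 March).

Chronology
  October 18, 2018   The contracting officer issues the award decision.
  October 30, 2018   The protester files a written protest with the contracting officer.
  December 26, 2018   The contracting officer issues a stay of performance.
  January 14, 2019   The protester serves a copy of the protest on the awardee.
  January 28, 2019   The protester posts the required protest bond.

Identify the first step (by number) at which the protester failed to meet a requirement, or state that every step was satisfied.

Step 2

(1) due by October 18, 2018 + 13 days = October 31, 2018; done October 30, 2018 — timely.
(2) the permitted window runs from November 4, 2018 + 24 = November 28, 2018 to November 4, 2018 + 66 = January 9, 2019; done January 14, 2019 — 5 days after the window closed.
That is the first point of non-compliance.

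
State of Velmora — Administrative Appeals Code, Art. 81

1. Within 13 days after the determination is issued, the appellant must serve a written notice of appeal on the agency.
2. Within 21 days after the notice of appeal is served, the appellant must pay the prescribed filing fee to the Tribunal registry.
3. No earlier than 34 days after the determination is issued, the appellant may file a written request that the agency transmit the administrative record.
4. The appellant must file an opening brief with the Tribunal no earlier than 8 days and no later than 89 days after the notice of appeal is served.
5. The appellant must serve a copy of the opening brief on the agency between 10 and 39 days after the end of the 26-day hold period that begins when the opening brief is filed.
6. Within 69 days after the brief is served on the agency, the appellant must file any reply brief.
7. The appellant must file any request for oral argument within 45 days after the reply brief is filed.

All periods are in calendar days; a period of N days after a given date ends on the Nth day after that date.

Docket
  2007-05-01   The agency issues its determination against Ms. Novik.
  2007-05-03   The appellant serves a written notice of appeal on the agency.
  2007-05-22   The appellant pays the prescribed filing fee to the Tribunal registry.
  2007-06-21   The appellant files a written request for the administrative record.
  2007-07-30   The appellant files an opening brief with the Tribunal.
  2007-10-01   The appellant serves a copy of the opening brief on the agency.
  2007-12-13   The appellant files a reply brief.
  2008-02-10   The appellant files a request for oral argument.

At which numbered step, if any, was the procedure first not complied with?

Step 1: 13 days after 2007-05-01 (when the determination is issued) is 2007-05-14; 2007-05-03 is within that limit.
Step 2: 21 days after 2007-05-03 (when the notice of appeal is served) is 2007-05-24; 2007-05-22 is within that limit.
Step 3: the earliest permitted date is 34 days after 2007-05-01 (when the determination is issued), i.e. 2007-06-04; done 2007-06-21, after the minimum wait.
Step 4: the window is 8–89 days after 2007-05-03 (when the notice of appeal is served), so 2007-05-11 through 2007-07-31; done 2007-07-30, which is between those dates.
Step 5: the window is 10–39 days after 2007-08-25 (end of the 26-day hold period, which began when the opening brief is filed on 2007-07-30), so 2007-09-04 through 2007-10-03; 2007-10-01 falls inside that range.
Step 6: 69 days after 2007-10-01 (when the brief is served on the agency) is 2007-12-09; not done until 2007-12-13, 4 days after the deadline.

Step 6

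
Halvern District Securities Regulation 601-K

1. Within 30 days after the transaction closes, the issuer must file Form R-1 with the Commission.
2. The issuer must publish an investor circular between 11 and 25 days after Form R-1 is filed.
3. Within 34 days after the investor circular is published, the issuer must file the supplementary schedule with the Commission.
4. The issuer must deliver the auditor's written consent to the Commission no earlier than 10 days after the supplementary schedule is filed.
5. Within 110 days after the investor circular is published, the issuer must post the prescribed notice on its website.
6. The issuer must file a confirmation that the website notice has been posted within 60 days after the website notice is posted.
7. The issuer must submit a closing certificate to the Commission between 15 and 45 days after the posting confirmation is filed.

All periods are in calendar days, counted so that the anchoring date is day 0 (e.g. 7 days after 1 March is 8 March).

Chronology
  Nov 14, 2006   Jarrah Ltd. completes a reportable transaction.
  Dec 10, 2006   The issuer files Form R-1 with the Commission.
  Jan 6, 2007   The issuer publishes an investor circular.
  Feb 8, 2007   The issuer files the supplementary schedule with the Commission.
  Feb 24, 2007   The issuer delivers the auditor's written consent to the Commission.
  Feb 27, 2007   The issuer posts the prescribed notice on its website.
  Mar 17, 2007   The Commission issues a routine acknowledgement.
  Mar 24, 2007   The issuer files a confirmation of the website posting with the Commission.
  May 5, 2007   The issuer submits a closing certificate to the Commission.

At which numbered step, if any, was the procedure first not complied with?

Step 2

Step 1 — counting 30 days from Nov 14, 2006 (when the transaction closes) gives a deadline of Dec 14, 2006; done Dec 10, 2006 — timely.
Step 2 — 11 and 25 days from Dec 10, 2006 (when Form R-1 is filed) are Dec 21, 2006 and Jan 4, 2007 respectively; done Jan 6, 2007 — 2 days after the window closed.
That is the first point of non-compliance.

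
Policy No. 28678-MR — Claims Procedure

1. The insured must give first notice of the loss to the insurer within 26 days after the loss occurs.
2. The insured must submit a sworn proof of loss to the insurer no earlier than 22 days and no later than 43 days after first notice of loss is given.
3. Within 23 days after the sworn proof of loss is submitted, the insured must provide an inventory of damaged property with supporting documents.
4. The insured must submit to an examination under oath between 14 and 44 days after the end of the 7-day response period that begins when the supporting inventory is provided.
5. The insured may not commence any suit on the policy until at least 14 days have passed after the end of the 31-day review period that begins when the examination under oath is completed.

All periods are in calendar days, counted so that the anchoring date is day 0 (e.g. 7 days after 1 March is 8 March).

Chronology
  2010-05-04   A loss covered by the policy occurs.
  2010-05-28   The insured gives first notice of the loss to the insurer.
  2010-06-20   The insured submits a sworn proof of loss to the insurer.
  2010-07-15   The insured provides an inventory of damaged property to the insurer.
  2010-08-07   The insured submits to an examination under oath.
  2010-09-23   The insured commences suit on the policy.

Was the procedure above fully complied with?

No

Step 1: 26 days after 2010-05-04 (when the loss occurs) is 2010-05-30; done 2010-05-28 — timely.
Step 2: the window is 22–43 days after 2010-05-28 (when first notice of loss is given), so 2010-06-19 through 2010-07-10; done 2010-06-20 — within the window.
Step 3: 23 days after 2010-06-20 (when the sworn proof of loss is submitted) is 2010-07-13; not done until 2010-07-15, 2 days after the deadline.
Later steps need not be reached.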